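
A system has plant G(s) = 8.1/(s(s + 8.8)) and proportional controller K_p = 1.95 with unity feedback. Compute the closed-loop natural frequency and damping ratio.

1 + K_p·G(s) = 0 gives s² + 8.8s + 15.79 = 0.
So ω_n² = 15.79 ⇒ ω_n = 3.974 rad/s, and ζ = 8.8/(2ω_n) = 1.11.

ω_n = 3.97 rad/s, ζ = 1.11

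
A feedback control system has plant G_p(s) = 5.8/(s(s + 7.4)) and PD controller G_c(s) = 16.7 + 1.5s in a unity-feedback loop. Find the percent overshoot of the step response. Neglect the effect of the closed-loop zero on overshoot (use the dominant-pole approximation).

Forward path: (16.7 + 1.5s)·5.8/(s(s+7.4)). The closed-loop characteristic equation is s² + (7.4 + 5.8·1.5)s + 5.8·16.7 = 0.
That is s² + 16.1s + 96.86 = 0, so ω_n = 9.842 rad/s and ζ = 16.1/(2·9.842) = 0.8179.
%OS = 100·exp(−πζ/√(1−ζ²)) = 1.15%.

1.15%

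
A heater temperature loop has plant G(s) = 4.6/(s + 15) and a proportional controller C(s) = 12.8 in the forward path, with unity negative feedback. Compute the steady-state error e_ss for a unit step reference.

The loop is type 0. Static position error constant K_pos = C(0)·G(0) = 12.8·0.3067 = 3.925.
Steady-state error to a unit step: e_ss = 1/(1+K_pos) = 1/4.925 = 0.203.

0.203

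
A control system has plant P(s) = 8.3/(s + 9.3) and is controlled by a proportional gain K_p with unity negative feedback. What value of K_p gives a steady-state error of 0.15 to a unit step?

K_p = 6.35

The loop is type 0, so e_ss(step) = 1/(1 + K_pos) with K_pos = K_p·P(0).
P(0) = 0.8925. Require 1/(1 + K_p·0.8925) = 0.15, so 1 + 0.8925·K_p = 6.667.
K_p = (6.667 − 1)/0.8925 = 6.35.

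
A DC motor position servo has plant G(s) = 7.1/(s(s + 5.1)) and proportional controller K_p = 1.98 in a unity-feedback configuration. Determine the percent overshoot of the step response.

5.42%

From 1 + K_pG(s) = 0: s² + 5.1s + 14.06 = 0 ⇒ ω_n = 3.749, ζ = 0.6801.
%OS = 100·exp(−πζ/√(1−ζ²)) = 100·exp(−π·0.6801/√0.5375) = 5.42%.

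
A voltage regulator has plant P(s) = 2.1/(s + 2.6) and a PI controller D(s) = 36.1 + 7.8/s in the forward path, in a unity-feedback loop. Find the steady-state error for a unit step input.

0

The open loop D(s)P(s) has a pole at the origin (type 1), so the static position error constant is infinite and e_ss = 1/(1+∞) = 0.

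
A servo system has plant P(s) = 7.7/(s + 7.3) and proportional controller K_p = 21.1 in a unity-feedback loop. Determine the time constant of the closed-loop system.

τ = 0.00589 s

Closed-loop transfer function: T(s) = K_p·P(s)/(1 + K_p·P(s)) = 162.5/(s + 7.3 + 162.5) = 162.5/(s + 169.8).
Time constant τ = 1/169.8 = 0.00589 s.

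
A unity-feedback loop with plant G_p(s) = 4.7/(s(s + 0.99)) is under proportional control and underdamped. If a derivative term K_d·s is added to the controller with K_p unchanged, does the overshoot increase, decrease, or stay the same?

The derivative term adds K·K_d to the s-coefficient of the characteristic equation, raising 2ζω_n while ω_n is unchanged; ζ increases, so overshoot decreases.

decrease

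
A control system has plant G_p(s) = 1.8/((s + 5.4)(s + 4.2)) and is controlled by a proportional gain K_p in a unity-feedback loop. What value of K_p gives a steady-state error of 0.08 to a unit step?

K_p = 145

The loop is type 0, so e_ss(step) = 1/(1 + K_pos) with K_pos = K_p·G_p(0).
G_p(0) = 0.07937. Require 1/(1 + K_p·0.07937) = 0.08, so 1 + 0.07937·K_p = 12.5.
K_p = (12.5 − 1)/0.07937 = 145.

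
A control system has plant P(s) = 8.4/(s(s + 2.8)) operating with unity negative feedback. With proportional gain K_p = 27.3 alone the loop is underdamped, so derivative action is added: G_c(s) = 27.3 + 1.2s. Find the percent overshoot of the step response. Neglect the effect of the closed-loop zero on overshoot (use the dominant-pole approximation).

22.9%

Forward path: (27.3 + 1.2s)·8.4/(s(s+2.8)). The closed-loop characteristic equation is s² + (2.8 + 8.4·1.2)s + 8.4·27.3 = 0.
That is s² + 12.88s + 229.3 = 0, so ω_n = 15.14 rad/s and ζ = 12.88/(2·15.14) = 0.4253.
%OS = 100·exp(−πζ/√(1−ζ²)) = 22.9%.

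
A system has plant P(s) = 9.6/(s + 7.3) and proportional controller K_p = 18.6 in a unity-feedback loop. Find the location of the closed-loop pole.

Closed-loop transfer function: T(s) = K_p·P(s)/(1 + K_p·P(s)) = 178.6/(s + 7.3 + 178.6) = 178.6/(s + 185.9).
The closed-loop pole is at s = −185.9.

s = -185.9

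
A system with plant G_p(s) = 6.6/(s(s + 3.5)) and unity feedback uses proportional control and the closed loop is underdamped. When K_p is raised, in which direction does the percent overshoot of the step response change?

Characteristic equation s² + 3.5s + K_p·6.6 = 0: raising K_p raises ω_n while 2ζω_n = 3.5 is fixed, so ζ falls and overshoot grows.

increase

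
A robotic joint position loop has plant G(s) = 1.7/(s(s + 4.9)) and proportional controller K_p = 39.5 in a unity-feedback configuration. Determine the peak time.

The closed-loop denominator s² + 4.9s + 67.15 gives ω_n = √67.15 = 8.195 and ζ = 4.9/(2ω_n) = 0.299.
Damped frequency ω_d = ω_n√(1−ζ²) = 7.82 rad/s, so peak time T_p = π/ω_d = 0.402 s.

T_p = 0.402 s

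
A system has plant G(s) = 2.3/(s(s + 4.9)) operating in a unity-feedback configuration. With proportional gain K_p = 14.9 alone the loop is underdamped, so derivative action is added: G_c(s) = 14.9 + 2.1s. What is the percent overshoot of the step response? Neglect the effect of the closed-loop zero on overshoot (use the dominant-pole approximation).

0.915%

Forward path: (14.9 + 2.1s)·2.3/(s(s+4.9)). The closed-loop characteristic equation is s² + (4.9 + 2.3·2.1)s + 2.3·14.9 = 0.
That is s² + 9.73s + 34.27 = 0, so ω_n = 5.854 rad/s and ζ = 9.73/(2·5.854) = 0.831.
%OS = 100·exp(−πζ/√(1−ζ²)) = 0.915%.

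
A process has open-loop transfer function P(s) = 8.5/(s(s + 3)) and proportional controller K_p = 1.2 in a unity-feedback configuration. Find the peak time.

The closed-loop denominator s² + 3s + 10.2 gives ω_n = √10.2 = 3.194 and ζ = 3/(2ω_n) = 0.4697.
Damped frequency ω_d = ω_n√(1−ζ²) = 2.82 rad/s, so peak time T_p = π/ω_d = 1.11 s.

T_p = 1.11 s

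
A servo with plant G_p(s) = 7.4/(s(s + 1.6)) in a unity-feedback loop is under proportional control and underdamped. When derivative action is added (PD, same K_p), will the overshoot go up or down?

decrease

The derivative term adds K·K_d to the s-coefficient of the characteristic equation, raising 2ζω_n while ω_n is unchanged; ζ increases, so overshoot decreases.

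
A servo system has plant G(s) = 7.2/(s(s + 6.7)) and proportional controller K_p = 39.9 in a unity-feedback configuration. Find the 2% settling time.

T_s ≈ 1.19 s

Closed-loop characteristic equation: s² + 6.7s + 287.3 = 0, so ω_n = 16.95 rad/s and ζ = 6.7/(2·16.95) = 0.1976.
2% settling time T_s ≈ 4/(ζω_n) = 4/3.35 = 1.19 s.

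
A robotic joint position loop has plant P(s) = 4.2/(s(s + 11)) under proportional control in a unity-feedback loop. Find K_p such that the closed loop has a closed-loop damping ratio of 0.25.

K_p = 115

Closed-loop characteristic equation: s² + 11s + K_p·4.2 = 0.
So ω_n = √(4.2K_p) and 2ζω_n = 11, giving ζ = 11/(2√(4.2K_p)).
Setting ζ = 0.25: √(4.2K_p) = 11/(2·0.25) = 22, so K_p = 484/4.2 = 115.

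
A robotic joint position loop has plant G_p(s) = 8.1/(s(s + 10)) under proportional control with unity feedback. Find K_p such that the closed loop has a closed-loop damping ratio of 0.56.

K_p = 9.84

Closed-loop characteristic equation: s² + 10s + K_p·8.1 = 0.
So ω_n = √(8.1K_p) and 2ζω_n = 10, giving ζ = 10/(2√(8.1K_p)).
Setting ζ = 0.56: √(8.1K_p) = 10/(2·0.56) = 8.929, so K_p = 79.72/8.1 = 9.84.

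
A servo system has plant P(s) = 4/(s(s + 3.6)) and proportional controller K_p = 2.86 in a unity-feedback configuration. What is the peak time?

T_p = 1.1 s

The closed-loop denominator s² + 3.6s + 11.44 gives ω_n = √11.44 = 3.382 and ζ = 3.6/(2ω_n) = 0.5322.
Damped frequency ω_d = ω_n√(1−ζ²) = 2.864 rad/s, so peak time T_p = π/ω_d = 1.1 s.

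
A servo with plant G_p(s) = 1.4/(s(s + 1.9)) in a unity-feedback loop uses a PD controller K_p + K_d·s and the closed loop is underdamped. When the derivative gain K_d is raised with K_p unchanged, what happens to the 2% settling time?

decrease

Characteristic equation s² + (1.9 + 1.4K_d)s + 1.4K_p = 0: raising K_d increases ζω_n = (1.9+1.4K_d)/2 while the loop stays underdamped, so T_s ≈ 4/(ζω_n) decreases.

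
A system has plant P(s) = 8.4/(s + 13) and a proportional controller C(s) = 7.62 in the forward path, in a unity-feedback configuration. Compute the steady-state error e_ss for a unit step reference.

The loop is type 0. Static position error constant K_pos = C(0)·P(0) = 7.62·0.6462 = 4.924.
Steady-state error to a unit step: e_ss = 1/(1+K_pos) = 1/5.924 = 0.169.

0.169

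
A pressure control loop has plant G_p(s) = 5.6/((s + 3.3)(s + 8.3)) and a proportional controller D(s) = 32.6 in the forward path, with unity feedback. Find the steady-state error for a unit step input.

0.13

The loop is type 0. Static position error constant K_pos = D(0)·G_p(0) = 32.6·0.2045 = 6.665.
Steady-state error to a unit step: e_ss = 1/(1+K_pos) = 1/7.665 = 0.13.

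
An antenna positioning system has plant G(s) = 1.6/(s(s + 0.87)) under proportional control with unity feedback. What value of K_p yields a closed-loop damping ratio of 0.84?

K_p = 0.168

Closed-loop characteristic equation: s² + 0.87s + K_p·1.6 = 0.
So ω_n = √(1.6K_p) and 2ζω_n = 0.87, giving ζ = 0.87/(2√(1.6K_p)).
Setting ζ = 0.84: √(1.6K_p) = 0.87/(2·0.84) = 0.5179, so K_p = 0.2682/1.6 = 0.168.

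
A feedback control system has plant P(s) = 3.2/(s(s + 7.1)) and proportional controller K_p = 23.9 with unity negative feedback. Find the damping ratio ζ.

1 + K_p·P(s) = 0 gives s² + 7.1s + 76.48 = 0.
So ω_n² = 76.48 ⇒ ω_n = 8.745 rad/s, and ζ = 7.1/(2ω_n) = 0.406.

ζ = 0.406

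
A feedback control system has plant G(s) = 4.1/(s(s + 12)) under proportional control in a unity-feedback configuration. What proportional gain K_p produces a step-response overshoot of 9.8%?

K_p = 24.8

From %OS = 100·exp(−πζ/√(1−ζ²)) = 9.8%, ζ = −ln(0.098)/√(π²+ln²(0.098)) = 0.5945.
Characteristic equation s² + 12s + 4.1K_p = 0 gives ζ = 12/(2√(4.1K_p)).
Setting ζ = 0.5945: √(4.1K_p) = 12/(2·0.5945) = 10.09, so K_p = 101.9/4.1 = 24.8.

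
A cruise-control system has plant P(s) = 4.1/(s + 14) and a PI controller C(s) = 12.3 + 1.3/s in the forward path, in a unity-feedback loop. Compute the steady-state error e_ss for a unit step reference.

0

The open loop C(s)P(s) has a pole at the origin (type 1), so the static position error constant is infinite and e_ss = 1/(1+∞) = 0.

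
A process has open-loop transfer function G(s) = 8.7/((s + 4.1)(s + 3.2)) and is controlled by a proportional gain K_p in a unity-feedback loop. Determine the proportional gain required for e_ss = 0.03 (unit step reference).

Steady-state error for a unit step on this type-0 loop is 1/(1 + K_p·G(0)).
G(0) = 0.6631. Require 1/(1 + K_p·0.6631) = 0.03, so 1 + 0.6631·K_p = 33.33.
K_p = (33.33 − 1)/0.6631 = 48.8.

K_p = 48.8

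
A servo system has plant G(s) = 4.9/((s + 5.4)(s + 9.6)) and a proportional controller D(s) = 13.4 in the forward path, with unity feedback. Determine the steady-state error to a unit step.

0.441

The loop is type 0. Static position error constant K_pos = D(0)·G(0) = 13.4·0.09452 = 1.267.
Steady-state error to a unit step: e_ss = 1/(1+K_pos) = 1/2.267 = 0.441.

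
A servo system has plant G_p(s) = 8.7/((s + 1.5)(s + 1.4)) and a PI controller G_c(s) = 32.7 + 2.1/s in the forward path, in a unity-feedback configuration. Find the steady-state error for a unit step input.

The open loop G_c(s)G_p(s) has a pole at the origin (type 1), so the static position error constant is infinite and e_ss = 1/(1+∞) = 0.

0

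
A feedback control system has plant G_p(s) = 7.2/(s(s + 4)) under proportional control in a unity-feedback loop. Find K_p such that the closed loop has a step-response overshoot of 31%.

K_p = 4.55

From %OS = 100·exp(−πζ/√(1−ζ²)) = 31%, ζ = −ln(0.31)/√(π²+ln²(0.31)) = 0.3493.
Characteristic equation s² + 4s + 7.2K_p = 0 gives ζ = 4/(2√(7.2K_p)).
Setting ζ = 0.3493: √(7.2K_p) = 4/(2·0.3493) = 5.725, so K_p = 32.78/7.2 = 4.55.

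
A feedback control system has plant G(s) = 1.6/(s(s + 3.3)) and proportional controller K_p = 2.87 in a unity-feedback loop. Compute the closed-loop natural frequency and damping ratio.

ω_n = 2.14 rad/s, ζ = 0.77

1 + K_p·G(s) = 0 gives s² + 3.3s + 4.592 = 0.
So ω_n² = 4.592 ⇒ ω_n = 2.143 rad/s, and ζ = 3.3/(2ω_n) = 0.77.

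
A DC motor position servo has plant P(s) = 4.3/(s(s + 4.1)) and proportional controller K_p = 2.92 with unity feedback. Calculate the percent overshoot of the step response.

10.8%

Closed-loop characteristic equation: s² + 4.1s + 12.56 = 0, so ω_n = 3.543 rad/s and ζ = 4.1/(2·3.543) = 0.5785.
%OS = 100·exp(−πζ/√(1−ζ²)) = 100·exp(−π·0.5785/√0.6653) = 10.8%.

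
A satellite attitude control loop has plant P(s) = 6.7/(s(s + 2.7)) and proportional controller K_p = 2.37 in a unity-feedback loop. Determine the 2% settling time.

T_s ≈ 2.96 s

Closed-loop characteristic equation: s² + 2.7s + 15.88 = 0, so ω_n = 3.985 rad/s and ζ = 2.7/(2·3.985) = 0.3388.
2% settling time T_s ≈ 4/(ζω_n) = 4/1.35 = 2.96 s.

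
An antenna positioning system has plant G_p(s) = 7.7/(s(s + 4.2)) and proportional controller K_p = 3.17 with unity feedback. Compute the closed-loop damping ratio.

ζ = 0.425

With unity feedback the closed-loop characteristic equation is s² + 4.2s + 3.17·7.7 = s² + 4.2s + 24.41 = 0.
So ω_n² = 24.41 ⇒ ω_n = 4.941 rad/s, and ζ = 4.2/(2ω_n) = 0.425.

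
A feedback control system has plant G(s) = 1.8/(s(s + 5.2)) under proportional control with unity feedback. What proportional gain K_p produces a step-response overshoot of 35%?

K_p = 37.4

From %OS = 100·exp(−πζ/√(1−ζ²)) = 35%, ζ = −ln(0.35)/√(π²+ln²(0.35)) = 0.3169.
Characteristic equation s² + 5.2s + 1.8K_p = 0 gives ζ = 5.2/(2√(1.8K_p)).
Setting ζ = 0.3169: √(1.8K_p) = 5.2/(2·0.3169) = 8.203, so K_p = 67.3/1.8 = 37.4.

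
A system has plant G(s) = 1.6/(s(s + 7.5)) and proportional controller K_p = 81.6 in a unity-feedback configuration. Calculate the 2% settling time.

T_s ≈ 1.07 s

The closed-loop denominator s² + 7.5s + 130.6 gives ω_n = √130.6 = 11.43 and ζ = 7.5/(2ω_n) = 0.3282.
2% settling time T_s ≈ 4/(ζω_n) = 4/3.75 = 1.07 s.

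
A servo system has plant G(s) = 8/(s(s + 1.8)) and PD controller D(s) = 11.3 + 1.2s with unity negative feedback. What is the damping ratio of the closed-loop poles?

Forward path: (11.3 + 1.2s)·8/(s(s+1.8)). The closed-loop characteristic equation is s² + (1.8 + 8·1.2)s + 8·11.3 = 0.
That is s² + 11.4s + 90.4 = 0, so ω_n = 9.508 rad/s and ζ = 11.4/(2·9.508) = 0.5995.

ζ = 0.6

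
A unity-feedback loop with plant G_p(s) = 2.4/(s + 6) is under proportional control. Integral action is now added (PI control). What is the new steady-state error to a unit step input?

The integrator makes K_pos = lim_{s→0} C(s)G(s) infinite, so e_ss = 1/(1+K_pos) = 0.

0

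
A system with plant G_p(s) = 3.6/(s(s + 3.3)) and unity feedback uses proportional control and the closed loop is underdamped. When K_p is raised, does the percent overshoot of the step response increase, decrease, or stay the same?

Characteristic equation s² + 3.3s + K_p·3.6 = 0: raising K_p raises ω_n while 2ζω_n = 3.3 is fixed, so ζ falls and overshoot grows.

increase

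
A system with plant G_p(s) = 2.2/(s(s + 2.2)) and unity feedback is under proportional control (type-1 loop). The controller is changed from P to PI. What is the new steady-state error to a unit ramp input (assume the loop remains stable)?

0

The integrator raises the loop to type 2, so K_v → ∞ and e_ss to a ramp is zero.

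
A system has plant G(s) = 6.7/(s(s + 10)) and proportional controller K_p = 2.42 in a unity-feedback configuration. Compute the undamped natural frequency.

ω_n = 4.03 rad/s

The closed-loop denominator is s(s+10) + 2.42·6.7 = s² + 10s + 16.21.
So ω_n² = 16.21 ⇒ ω_n = 4.027 rad/s, and ζ = 10/(2ω_n) = 1.24.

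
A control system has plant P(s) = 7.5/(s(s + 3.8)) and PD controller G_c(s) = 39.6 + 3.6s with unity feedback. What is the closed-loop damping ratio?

Forward path: (39.6 + 3.6s)·7.5/(s(s+3.8)). The closed-loop characteristic equation is s² + (3.8 + 7.5·3.6)s + 7.5·39.6 = 0.
That is s² + 30.8s + 297 = 0, so ω_n = 17.23 rad/s and ζ = 30.8/(2·17.23) = 0.8936.

ζ = 0.894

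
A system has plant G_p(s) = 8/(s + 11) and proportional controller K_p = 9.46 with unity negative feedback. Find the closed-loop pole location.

Closed-loop transfer function: T(s) = K_p·G_p(s)/(1 + K_p·G_p(s)) = 75.68/(s + 11 + 75.68) = 75.68/(s + 86.68).
The closed-loop pole is at s = −86.68.

s = -86.68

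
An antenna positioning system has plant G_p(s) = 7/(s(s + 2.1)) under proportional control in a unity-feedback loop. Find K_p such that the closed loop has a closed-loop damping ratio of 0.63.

Closed-loop characteristic equation: s² + 2.1s + K_p·7 = 0.
So ω_n = √(7K_p) and 2ζω_n = 2.1, giving ζ = 2.1/(2√(7K_p)).
Setting ζ = 0.63: √(7K_p) = 2.1/(2·0.63) = 1.667, so K_p = 2.778/7 = 0.397.

K_p = 0.397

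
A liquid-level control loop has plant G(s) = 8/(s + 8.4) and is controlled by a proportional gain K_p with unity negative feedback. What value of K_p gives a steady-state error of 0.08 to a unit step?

The loop is type 0, so e_ss(step) = 1/(1 + K_pos) with K_pos = K_p·G(0).
G(0) = 0.9524. Require 1/(1 + K_p·0.9524) = 0.08, so 1 + 0.9524·K_p = 12.5.
K_p = (12.5 − 1)/0.9524 = 12.1.

K_p = 12.1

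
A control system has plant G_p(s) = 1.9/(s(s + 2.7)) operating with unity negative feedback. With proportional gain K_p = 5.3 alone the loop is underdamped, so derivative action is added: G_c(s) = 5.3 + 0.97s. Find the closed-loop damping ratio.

Forward path: (5.3 + 0.97s)·1.9/(s(s+2.7)). The closed-loop characteristic equation is s² + (2.7 + 1.9·0.97)s + 1.9·5.3 = 0.
That is s² + 4.543s + 10.07 = 0, so ω_n = 3.173 rad/s and ζ = 4.543/(2·3.173) = 0.7158.

ζ = 0.716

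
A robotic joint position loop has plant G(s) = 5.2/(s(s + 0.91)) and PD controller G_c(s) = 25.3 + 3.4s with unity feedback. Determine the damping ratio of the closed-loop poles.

ζ = 0.81

Forward path: (25.3 + 3.4s)·5.2/(s(s+0.91)). The closed-loop characteristic equation is s² + (0.91 + 5.2·3.4)s + 5.2·25.3 = 0.
That is s² + 18.59s + 131.6 = 0, so ω_n = 11.47 rad/s and ζ = 18.59/(2·11.47) = 0.8104.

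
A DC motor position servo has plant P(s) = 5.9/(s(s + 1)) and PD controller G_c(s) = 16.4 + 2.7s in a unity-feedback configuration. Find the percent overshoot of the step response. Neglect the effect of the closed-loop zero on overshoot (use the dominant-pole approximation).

Forward path: (16.4 + 2.7s)·5.9/(s(s+1)). The closed-loop characteristic equation is s² + (1 + 5.9·2.7)s + 5.9·16.4 = 0.
That is s² + 16.93s + 96.76 = 0, so ω_n = 9.837 rad/s and ζ = 16.93/(2·9.837) = 0.8606.
%OS = 100·exp(−πζ/√(1−ζ²)) = 0.495%.

0.495%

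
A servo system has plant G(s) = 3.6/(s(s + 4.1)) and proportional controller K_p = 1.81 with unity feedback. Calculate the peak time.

From 1 + K_pG(s) = 0: s² + 4.1s + 6.516 = 0 ⇒ ω_n = 2.553, ζ = 0.8031.
Damped frequency ω_d = ω_n√(1−ζ²) = 1.521 rad/s, so peak time T_p = π/ω_d = 2.07 s.

T_p = 2.07 s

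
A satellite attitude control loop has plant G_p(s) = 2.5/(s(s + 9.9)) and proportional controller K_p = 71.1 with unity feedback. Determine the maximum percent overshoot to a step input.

28.5%

From 1 + K_pG_p(s) = 0: s² + 9.9s + 177.8 = 0 ⇒ ω_n = 13.33, ζ = 0.3713.
%OS = 100·exp(−πζ/√(1−ζ²)) = 100·exp(−π·0.3713/√0.8622) = 28.5%.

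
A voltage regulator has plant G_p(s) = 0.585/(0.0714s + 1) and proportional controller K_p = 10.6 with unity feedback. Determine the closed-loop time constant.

τ = 0.00992 s

Closed loop: T(s) = K_p·G_p/(1+K_p·G_p) = 6.201/(0.0714s + 1 + 6.201), with pole at s = −(1 + 6.201)/0.0714 = −100.9.
Closed-loop time constant τ = 1/100.9 = 0.00992 s.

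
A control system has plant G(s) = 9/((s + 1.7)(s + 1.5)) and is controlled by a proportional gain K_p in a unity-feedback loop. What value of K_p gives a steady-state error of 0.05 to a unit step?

K_p = 5.38

Steady-state error for a unit step on this type-0 loop is 1/(1 + K_p·G(0)).
G(0) = 3.529. Require 1/(1 + K_p·3.529) = 0.05, so 1 + 3.529·K_p = 20.
K_p = (20 − 1)/3.529 = 5.38.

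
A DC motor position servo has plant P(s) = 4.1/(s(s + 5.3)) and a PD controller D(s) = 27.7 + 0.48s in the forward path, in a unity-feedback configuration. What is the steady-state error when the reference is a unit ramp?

0.0467

The loop has one pole at the origin (type 1). Velocity error constant K_v = lim_{s→0} s·D(s)P(s) = 27.7·4.1/5.3 = 21.43.
Steady-state error to a unit ramp: e_ss = 1/K_v = 0.0467.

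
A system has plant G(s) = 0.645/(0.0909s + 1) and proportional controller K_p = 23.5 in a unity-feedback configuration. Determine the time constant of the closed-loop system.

τ = 0.00563 s

Closed loop: T(s) = K_p·G/(1+K_p·G) = 15.16/(0.0909s + 1 + 15.16), with pole at s = −(1 + 15.16)/0.0909 = −177.8.
Closed-loop time constant τ = 1/177.8 = 0.00563 s.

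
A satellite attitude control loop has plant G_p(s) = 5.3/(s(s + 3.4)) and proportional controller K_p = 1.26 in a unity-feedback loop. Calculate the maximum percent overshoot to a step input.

6.43%

From 1 + K_pG_p(s) = 0: s² + 3.4s + 6.678 = 0 ⇒ ω_n = 2.584, ζ = 0.6578.
%OS = 100·exp(−πζ/√(1−ζ²)) = 100·exp(−π·0.6578/√0.5672) = 6.43%.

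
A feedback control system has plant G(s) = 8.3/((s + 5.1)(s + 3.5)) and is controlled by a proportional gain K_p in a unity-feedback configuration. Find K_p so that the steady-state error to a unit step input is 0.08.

Steady-state error for a unit step on this type-0 loop is 1/(1 + K_p·G(0)).
G(0) = 0.465. Require 1/(1 + K_p·0.465) = 0.08, so 1 + 0.465·K_p = 12.5.
K_p = (12.5 − 1)/0.465 = 24.7.

K_p = 24.7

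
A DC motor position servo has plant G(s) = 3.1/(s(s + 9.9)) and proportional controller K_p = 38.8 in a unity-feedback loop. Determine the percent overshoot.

20.4%

Closed-loop characteristic equation: s² + 9.9s + 120.3 = 0, so ω_n = 10.97 rad/s and ζ = 9.9/(2·10.97) = 0.4513.
%OS = 100·exp(−πζ/√(1−ζ²)) = 100·exp(−π·0.4513/√0.7963) = 20.4%.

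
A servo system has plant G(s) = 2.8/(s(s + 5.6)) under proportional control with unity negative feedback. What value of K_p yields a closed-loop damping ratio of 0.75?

K_p = 4.98

Closed-loop characteristic equation: s² + 5.6s + K_p·2.8 = 0.
So ω_n = √(2.8K_p) and 2ζω_n = 5.6, giving ζ = 5.6/(2√(2.8K_p)).
Setting ζ = 0.75: √(2.8K_p) = 5.6/(2·0.75) = 3.733, so K_p = 13.94/2.8 = 4.98.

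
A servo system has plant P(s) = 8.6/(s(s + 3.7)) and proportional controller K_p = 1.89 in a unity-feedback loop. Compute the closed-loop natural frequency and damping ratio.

With unity feedback the closed-loop characteristic equation is s² + 3.7s + 1.89·8.6 = s² + 3.7s + 16.25 = 0.
Matching s² + 2ζω_n s + ω_n²: ω_n = √16.25 = 4.032 rad/s and 2ζω_n = 3.7, so ζ = 3.7/(2·4.032) = 0.459.

ω_n = 4.03 rad/s, ζ = 0.459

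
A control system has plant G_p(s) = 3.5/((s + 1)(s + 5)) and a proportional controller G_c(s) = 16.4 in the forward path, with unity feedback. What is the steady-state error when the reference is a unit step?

0.0801

The loop is type 0. Static position error constant K_pos = G_c(0)·G_p(0) = 16.4·0.7 = 11.48.
Steady-state error to a unit step: e_ss = 1/(1+K_pos) = 1/12.48 = 0.0801.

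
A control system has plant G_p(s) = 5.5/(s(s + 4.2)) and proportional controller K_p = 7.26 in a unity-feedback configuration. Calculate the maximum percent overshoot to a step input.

33.1%

Closed-loop characteristic equation: s² + 4.2s + 39.93 = 0, so ω_n = 6.319 rad/s and ζ = 4.2/(2·6.319) = 0.3323.
%OS = 100·exp(−πζ/√(1−ζ²)) = 100·exp(−π·0.3323/√0.8896) = 33.1%.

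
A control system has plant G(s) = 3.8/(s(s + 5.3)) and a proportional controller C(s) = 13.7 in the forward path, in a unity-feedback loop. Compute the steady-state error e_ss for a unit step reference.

The open loop C(s)G(s) has a pole at the origin (type 1), so the static position error constant is infinite and e_ss = 1/(1+∞) = 0.

0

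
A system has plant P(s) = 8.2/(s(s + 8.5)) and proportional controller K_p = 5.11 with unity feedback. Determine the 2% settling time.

The closed-loop denominator s² + 8.5s + 41.9 gives ω_n = √41.9 = 6.473 and ζ = 8.5/(2ω_n) = 0.6566.
2% settling time T_s ≈ 4/(ζω_n) = 4/4.25 = 0.941 s.

T_s ≈ 0.941 s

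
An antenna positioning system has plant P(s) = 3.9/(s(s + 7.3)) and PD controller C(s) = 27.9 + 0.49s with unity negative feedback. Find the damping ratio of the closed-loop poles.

ζ = 0.442

Forward path: (27.9 + 0.49s)·3.9/(s(s+7.3)). The closed-loop characteristic equation is s² + (7.3 + 3.9·0.49)s + 3.9·27.9 = 0.
That is s² + 9.211s + 108.8 = 0, so ω_n = 10.43 rad/s and ζ = 9.211/(2·10.43) = 0.4415.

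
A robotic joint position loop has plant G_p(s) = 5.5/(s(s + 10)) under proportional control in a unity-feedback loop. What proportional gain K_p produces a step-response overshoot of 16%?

K_p = 17.9

From %OS = 100·exp(−πζ/√(1−ζ²)) = 16%, ζ = −ln(0.16)/√(π²+ln²(0.16)) = 0.5039.
Characteristic equation s² + 10s + 5.5K_p = 0 gives ζ = 10/(2√(5.5K_p)).
Setting ζ = 0.5039: √(5.5K_p) = 10/(2·0.5039) = 9.923, so K_p = 98.47/5.5 = 17.9.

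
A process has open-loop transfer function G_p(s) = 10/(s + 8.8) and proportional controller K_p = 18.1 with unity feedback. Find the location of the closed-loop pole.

s = -189.8

Closed-loop transfer function: T(s) = K_p·G_p(s)/(1 + K_p·G_p(s)) = 181/(s + 8.8 + 181) = 181/(s + 189.8).
The closed-loop pole is at s = −189.8.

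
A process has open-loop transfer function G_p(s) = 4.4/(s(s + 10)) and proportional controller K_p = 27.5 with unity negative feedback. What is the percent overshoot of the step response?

20.1%

The closed-loop denominator s² + 10s + 121 gives ω_n = √121 = 11 and ζ = 10/(2ω_n) = 0.4545.
%OS = 100·exp(−πζ/√(1−ζ²)) = 100·exp(−π·0.4545/√0.7934) = 20.1%.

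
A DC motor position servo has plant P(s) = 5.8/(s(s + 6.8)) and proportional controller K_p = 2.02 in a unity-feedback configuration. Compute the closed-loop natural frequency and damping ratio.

ω_n = 3.42 rad/s, ζ = 0.993

The closed-loop denominator is s(s+6.8) + 2.02·5.8 = s² + 6.8s + 11.72.
Matching s² + 2ζω_n s + ω_n²: ω_n = √11.72 = 3.423 rad/s and 2ζω_n = 6.8, so ζ = 6.8/(2·3.423) = 0.993.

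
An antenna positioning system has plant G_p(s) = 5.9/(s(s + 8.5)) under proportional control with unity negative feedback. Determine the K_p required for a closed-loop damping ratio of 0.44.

K_p = 15.8

Closed-loop characteristic equation: s² + 8.5s + K_p·5.9 = 0.
So ω_n = √(5.9K_p) and 2ζω_n = 8.5, giving ζ = 8.5/(2√(5.9K_p)).
Setting ζ = 0.44: √(5.9K_p) = 8.5/(2·0.44) = 9.659, so K_p = 93.3/5.9 = 15.8.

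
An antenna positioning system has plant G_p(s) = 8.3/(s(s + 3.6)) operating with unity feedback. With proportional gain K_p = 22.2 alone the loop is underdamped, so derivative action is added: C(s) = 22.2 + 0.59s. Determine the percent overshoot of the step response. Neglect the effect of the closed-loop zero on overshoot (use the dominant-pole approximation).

35.5%

Forward path: (22.2 + 0.59s)·8.3/(s(s+3.6)). The closed-loop characteristic equation is s² + (3.6 + 8.3·0.59)s + 8.3·22.2 = 0.
That is s² + 8.497s + 184.3 = 0, so ω_n = 13.57 rad/s and ζ = 8.497/(2·13.57) = 0.313.
%OS = 100·exp(−πζ/√(1−ζ²)) = 35.5%.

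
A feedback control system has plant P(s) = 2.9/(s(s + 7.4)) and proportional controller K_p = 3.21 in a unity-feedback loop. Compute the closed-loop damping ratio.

ζ = 1.21

The closed-loop denominator is s(s+7.4) + 3.21·2.9 = s² + 7.4s + 9.309.
So ω_n² = 9.309 ⇒ ω_n = 3.051 rad/s, and ζ = 7.4/(2ω_n) = 1.21.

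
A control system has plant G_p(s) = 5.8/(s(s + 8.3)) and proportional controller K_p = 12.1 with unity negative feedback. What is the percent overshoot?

16.7%

The closed-loop denominator s² + 8.3s + 70.18 gives ω_n = √70.18 = 8.377 and ζ = 8.3/(2ω_n) = 0.4954.
%OS = 100·exp(−πζ/√(1−ζ²)) = 100·exp(−π·0.4954/√0.7546) = 16.7%.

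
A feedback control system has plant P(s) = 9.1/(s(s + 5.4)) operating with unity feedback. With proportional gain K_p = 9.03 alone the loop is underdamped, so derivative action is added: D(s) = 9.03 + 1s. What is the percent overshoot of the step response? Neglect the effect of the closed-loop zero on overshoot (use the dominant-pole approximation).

Forward path: (9.03 + 1s)·9.1/(s(s+5.4)). The closed-loop characteristic equation is s² + (5.4 + 9.1·1)s + 9.1·9.03 = 0.
That is s² + 14.5s + 82.17 = 0, so ω_n = 9.065 rad/s and ζ = 14.5/(2·9.065) = 0.7998.
%OS = 100·exp(−πζ/√(1−ζ²)) = 1.52%.

1.52%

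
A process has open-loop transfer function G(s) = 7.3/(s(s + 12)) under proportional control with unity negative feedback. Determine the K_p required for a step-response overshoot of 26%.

K_p = 31.8

From %OS = 100·exp(−πζ/√(1−ζ²)) = 26%, ζ = −ln(0.26)/√(π²+ln²(0.26)) = 0.3941.
Characteristic equation s² + 12s + 7.3K_p = 0 gives ζ = 12/(2√(7.3K_p)).
Setting ζ = 0.3941: √(7.3K_p) = 12/(2·0.3941) = 15.23, so K_p = 231.8/7.3 = 31.8.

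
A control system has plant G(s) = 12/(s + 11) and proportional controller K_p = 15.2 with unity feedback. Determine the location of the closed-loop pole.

Closed-loop transfer function: T(s) = K_p·G(s)/(1 + K_p·G(s)) = 182.4/(s + 11 + 182.4) = 182.4/(s + 193.4).
The closed-loop pole is at s = −193.4.

s = -193.4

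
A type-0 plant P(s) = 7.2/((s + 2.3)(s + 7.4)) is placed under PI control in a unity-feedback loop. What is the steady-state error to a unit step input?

The PI controller's integrator makes the forward path type 1, so e_ss to a step is zero.

0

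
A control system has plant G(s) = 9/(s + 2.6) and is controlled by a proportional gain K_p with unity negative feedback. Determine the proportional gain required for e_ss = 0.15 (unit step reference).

K_p = 1.64

Steady-state error for a unit step on this type-0 loop is 1/(1 + K_p·G(0)).
G(0) = 3.462. Require 1/(1 + K_p·3.462) = 0.15, so 1 + 3.462·K_p = 6.667.
K_p = (6.667 − 1)/3.462 = 1.64.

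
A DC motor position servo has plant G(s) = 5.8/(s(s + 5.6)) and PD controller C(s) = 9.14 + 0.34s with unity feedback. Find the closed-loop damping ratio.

ζ = 0.52

Forward path: (9.14 + 0.34s)·5.8/(s(s+5.6)). The closed-loop characteristic equation is s² + (5.6 + 5.8·0.34)s + 5.8·9.14 = 0.
That is s² + 7.572s + 53.01 = 0, so ω_n = 7.281 rad/s and ζ = 7.572/(2·7.281) = 0.52.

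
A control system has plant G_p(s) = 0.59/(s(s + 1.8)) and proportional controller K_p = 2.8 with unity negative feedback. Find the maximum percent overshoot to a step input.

4.59%

Closed-loop characteristic equation: s² + 1.8s + 1.652 = 0, so ω_n = 1.285 rad/s and ζ = 1.8/(2·1.285) = 0.7002.
%OS = 100·exp(−πζ/√(1−ζ²)) = 100·exp(−π·0.7002/√0.5097) = 4.59%.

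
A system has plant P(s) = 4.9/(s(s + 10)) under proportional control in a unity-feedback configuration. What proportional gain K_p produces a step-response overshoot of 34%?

From %OS = 100·exp(−πζ/√(1−ζ²)) = 34%, ζ = −ln(0.34)/√(π²+ln²(0.34)) = 0.3248.
Characteristic equation s² + 10s + 4.9K_p = 0 gives ζ = 10/(2√(4.9K_p)).
Setting ζ = 0.3248: √(4.9K_p) = 10/(2·0.3248) = 15.4, so K_p = 237/4.9 = 48.4.

K_p = 48.4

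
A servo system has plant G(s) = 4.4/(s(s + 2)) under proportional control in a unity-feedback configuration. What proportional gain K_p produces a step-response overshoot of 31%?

From %OS = 100·exp(−πζ/√(1−ζ²)) = 31%, ζ = −ln(0.31)/√(π²+ln²(0.31)) = 0.3493.
Characteristic equation s² + 2s + 4.4K_p = 0 gives ζ = 2/(2√(4.4K_p)).
Setting ζ = 0.3493: √(4.4K_p) = 2/(2·0.3493) = 2.863, so K_p = 8.195/4.4 = 1.86.

K_p = 1.86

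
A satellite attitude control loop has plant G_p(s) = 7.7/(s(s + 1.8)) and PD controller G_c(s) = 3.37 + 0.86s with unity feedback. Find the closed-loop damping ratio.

Forward path: (3.37 + 0.86s)·7.7/(s(s+1.8)). The closed-loop characteristic equation is s² + (1.8 + 7.7·0.86)s + 7.7·3.37 = 0.
That is s² + 8.422s + 25.95 = 0, so ω_n = 5.094 rad/s and ζ = 8.422/(2·5.094) = 0.8267.

ζ = 0.827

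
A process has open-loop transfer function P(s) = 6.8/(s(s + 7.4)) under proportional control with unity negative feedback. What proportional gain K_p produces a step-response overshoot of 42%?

K_p = 28.4

From %OS = 100·exp(−πζ/√(1−ζ²)) = 42%, ζ = −ln(0.42)/√(π²+ln²(0.42)) = 0.2662.
Characteristic equation s² + 7.4s + 6.8K_p = 0 gives ζ = 7.4/(2√(6.8K_p)).
Setting ζ = 0.2662: √(6.8K_p) = 7.4/(2·0.2662) = 13.9, so K_p = 193.2/6.8 = 28.4.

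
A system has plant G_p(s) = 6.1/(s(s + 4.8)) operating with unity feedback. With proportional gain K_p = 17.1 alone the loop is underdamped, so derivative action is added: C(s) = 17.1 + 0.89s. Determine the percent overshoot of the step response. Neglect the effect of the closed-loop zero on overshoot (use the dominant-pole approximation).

16.2%

Forward path: (17.1 + 0.89s)·6.1/(s(s+4.8)). The closed-loop characteristic equation is s² + (4.8 + 6.1·0.89)s + 6.1·17.1 = 0.
That is s² + 10.23s + 104.3 = 0, so ω_n = 10.21 rad/s and ζ = 10.23/(2·10.21) = 0.5008.
%OS = 100·exp(−πζ/√(1−ζ²)) = 16.2%.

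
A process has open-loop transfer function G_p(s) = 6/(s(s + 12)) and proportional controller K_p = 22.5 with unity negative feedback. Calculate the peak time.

The closed-loop denominator s² + 12s + 135 gives ω_n = √135 = 11.62 and ζ = 12/(2ω_n) = 0.5164.
Damped frequency ω_d = ω_n√(1−ζ²) = 9.95 rad/s, so peak time T_p = π/ω_d = 0.316 s.

T_p = 0.316 s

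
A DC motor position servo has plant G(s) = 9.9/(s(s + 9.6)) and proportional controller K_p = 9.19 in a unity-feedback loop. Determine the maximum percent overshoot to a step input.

From 1 + K_pG(s) = 0: s² + 9.6s + 90.98 = 0 ⇒ ω_n = 9.538, ζ = 0.5032.
%OS = 100·exp(−πζ/√(1−ζ²)) = 100·exp(−π·0.5032/√0.7468) = 16%.

16%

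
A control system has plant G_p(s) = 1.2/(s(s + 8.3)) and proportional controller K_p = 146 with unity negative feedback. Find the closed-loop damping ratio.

ζ = 0.314

1 + K_p·G_p(s) = 0 gives s² + 8.3s + 175.2 = 0.
Matching s² + 2ζω_n s + ω_n²: ω_n = √175.2 = 13.24 rad/s and 2ζω_n = 8.3, so ζ = 8.3/(2·13.24) = 0.314.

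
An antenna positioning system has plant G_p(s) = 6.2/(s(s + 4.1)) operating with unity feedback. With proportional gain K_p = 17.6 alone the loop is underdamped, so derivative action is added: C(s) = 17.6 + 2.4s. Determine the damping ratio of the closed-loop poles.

Forward path: (17.6 + 2.4s)·6.2/(s(s+4.1)). The closed-loop characteristic equation is s² + (4.1 + 6.2·2.4)s + 6.2·17.6 = 0.
That is s² + 18.98s + 109.1 = 0, so ω_n = 10.45 rad/s and ζ = 18.98/(2·10.45) = 0.9085.

ζ = 0.908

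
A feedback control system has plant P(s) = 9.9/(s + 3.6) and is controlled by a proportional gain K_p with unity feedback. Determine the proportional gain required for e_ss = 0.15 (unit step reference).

K_p = 2.06

Steady-state error for a unit step on this type-0 loop is 1/(1 + K_p·P(0)).
P(0) = 2.75. Require 1/(1 + K_p·2.75) = 0.15, so 1 + 2.75·K_p = 6.667.
K_p = (6.667 − 1)/2.75 = 2.06.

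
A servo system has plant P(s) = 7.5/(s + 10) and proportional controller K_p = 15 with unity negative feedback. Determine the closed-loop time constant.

τ = 0.00816 s

Closed-loop transfer function: T(s) = K_p·P(s)/(1 + K_p·P(s)) = 112.5/(s + 10 + 112.5) = 112.5/(s + 122.5).
Time constant τ = 1/122.5 = 0.00816 s.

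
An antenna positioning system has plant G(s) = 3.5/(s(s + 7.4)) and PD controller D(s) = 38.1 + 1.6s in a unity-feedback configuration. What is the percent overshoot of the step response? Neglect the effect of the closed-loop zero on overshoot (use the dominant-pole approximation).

Forward path: (38.1 + 1.6s)·3.5/(s(s+7.4)). The closed-loop characteristic equation is s² + (7.4 + 3.5·1.6)s + 3.5·38.1 = 0.
That is s² + 13s + 133.3 = 0, so ω_n = 11.55 rad/s and ζ = 13/(2·11.55) = 0.5629.
%OS = 100·exp(−πζ/√(1−ζ²)) = 11.8%.

11.8%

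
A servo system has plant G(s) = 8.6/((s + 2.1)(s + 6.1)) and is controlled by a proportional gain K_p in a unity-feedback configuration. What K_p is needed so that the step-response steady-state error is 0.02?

Steady-state error for a unit step on this type-0 loop is 1/(1 + K_p·G(0)).
G(0) = 0.6714. Require 1/(1 + K_p·0.6714) = 0.02, so 1 + 0.6714·K_p = 50.
K_p = (50 − 1)/0.6714 = 73.

K_p = 73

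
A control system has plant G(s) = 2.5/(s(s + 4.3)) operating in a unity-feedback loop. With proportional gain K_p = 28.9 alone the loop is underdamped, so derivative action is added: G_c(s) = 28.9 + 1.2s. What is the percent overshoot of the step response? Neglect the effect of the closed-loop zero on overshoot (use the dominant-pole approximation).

Forward path: (28.9 + 1.2s)·2.5/(s(s+4.3)). The closed-loop characteristic equation is s² + (4.3 + 2.5·1.2)s + 2.5·28.9 = 0.
That is s² + 7.3s + 72.25 = 0, so ω_n = 8.5 rad/s and ζ = 7.3/(2·8.5) = 0.4294.
%OS = 100·exp(−πζ/√(1−ζ²)) = 22.5%.

22.5%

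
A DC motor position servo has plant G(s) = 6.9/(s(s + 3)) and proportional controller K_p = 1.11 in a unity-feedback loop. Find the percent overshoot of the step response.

13.2%

Closed-loop characteristic equation: s² + 3s + 7.659 = 0, so ω_n = 2.767 rad/s and ζ = 3/(2·2.767) = 0.542.
%OS = 100·exp(−πζ/√(1−ζ²)) = 100·exp(−π·0.542/√0.7062) = 13.2%.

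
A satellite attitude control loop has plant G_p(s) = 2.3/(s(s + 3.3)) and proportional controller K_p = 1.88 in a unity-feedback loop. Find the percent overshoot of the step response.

1.66%

The closed-loop denominator s² + 3.3s + 4.324 gives ω_n = √4.324 = 2.079 and ζ = 3.3/(2ω_n) = 0.7935.
%OS = 100·exp(−πζ/√(1−ζ²)) = 100·exp(−π·0.7935/√0.3704) = 1.66%.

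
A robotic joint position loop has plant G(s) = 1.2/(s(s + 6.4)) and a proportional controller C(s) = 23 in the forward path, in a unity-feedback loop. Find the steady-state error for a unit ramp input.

The loop has one pole at the origin (type 1). Velocity error constant K_v = lim_{s→0} s·C(s)G(s) = 23·1.2/6.4 = 4.312.
Steady-state error to a unit ramp: e_ss = 1/K_v = 0.232.

0.232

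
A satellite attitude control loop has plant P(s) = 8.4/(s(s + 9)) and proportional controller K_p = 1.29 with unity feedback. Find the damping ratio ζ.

ζ = 1.37

1 + K_p·P(s) = 0 gives s² + 9s + 10.84 = 0.
Matching s² + 2ζω_n s + ω_n²: ω_n = √10.84 = 3.292 rad/s and 2ζω_n = 9, so ζ = 9/(2·3.292) = 1.37.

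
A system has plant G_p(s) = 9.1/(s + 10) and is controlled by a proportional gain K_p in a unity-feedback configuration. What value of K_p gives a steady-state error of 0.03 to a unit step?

K_p = 35.5

For a type-0 loop with proportional control, e_ss = 1/(1 + K_p·G_p(0)).
G_p(0) = 0.91. Require 1/(1 + K_p·0.91) = 0.03, so 1 + 0.91·K_p = 33.33.
K_p = (33.33 − 1)/0.91 = 35.5.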